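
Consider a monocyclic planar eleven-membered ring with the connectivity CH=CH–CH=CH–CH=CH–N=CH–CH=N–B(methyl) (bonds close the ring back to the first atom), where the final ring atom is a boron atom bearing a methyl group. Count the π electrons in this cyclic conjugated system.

10

The p orbitals form a continuous loop: the double-bond atoms are sp², each contributing one p electron; the doubly-bonded nitrogens are pyridine-type — their lone pairs lie in the ring plane, leaving one electron in the p orbital; the boron has an empty p orbital. The ring is fully conjugated.
Tallying contributions gives 5 × 2 = 10 from the double-bond units + 0 from the B(methyl) atom = 10.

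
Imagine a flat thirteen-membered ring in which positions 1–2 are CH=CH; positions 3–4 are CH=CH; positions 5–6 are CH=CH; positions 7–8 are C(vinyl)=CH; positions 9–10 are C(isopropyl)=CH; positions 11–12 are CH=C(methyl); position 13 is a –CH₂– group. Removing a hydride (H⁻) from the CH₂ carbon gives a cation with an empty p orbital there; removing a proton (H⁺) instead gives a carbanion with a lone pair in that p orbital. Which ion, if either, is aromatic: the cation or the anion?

In either ion the ring is fully conjugated: every atom, including the new sp² carbon, supplies a p orbital.
Cation: 6 × 2 + 0 = 12 π electrons → 4(3), antiaromatic.
Anion: 6 × 2 + 2 = 14 π electrons → 4(3)+2, aromatic.

The anion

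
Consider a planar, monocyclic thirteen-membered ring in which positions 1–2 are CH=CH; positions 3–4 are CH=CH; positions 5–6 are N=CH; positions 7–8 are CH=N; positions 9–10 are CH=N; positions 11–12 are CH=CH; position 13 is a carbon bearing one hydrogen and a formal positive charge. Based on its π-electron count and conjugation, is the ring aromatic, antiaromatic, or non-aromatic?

Antiaromatic

Check conjugation: the double-bond atoms are sp², each contributing one p electron; each =N– nitrogen is pyridine-type (lone pair in the sp² plane, one electron in the p orbital); the carbocation has an empty p orbital — every position has a p orbital, so the cyclic π system is continuous.
Counting π electrons: 6 × 2 = 12 from the double-bond units + 0 from the CH(+) atom = 12.
With 12 = 4·3 π electrons, Hückel's rule classifies the planar ring as antiaromatic.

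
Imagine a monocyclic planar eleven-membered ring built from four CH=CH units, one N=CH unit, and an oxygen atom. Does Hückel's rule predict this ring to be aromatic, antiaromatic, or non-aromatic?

All ring atoms are sp² and supply a p orbital to the ring (the double-bond atoms are sp², each contributing one p electron; each sp² =N– keeps its lone pair in-plane and puts one electron into the π system; the oxygen donates one lone pair from its p orbital); the conjugation is uninterrupted.
π-electron count: 5 × 2 = 10 from the double-bond units + 2 from the O atom = 12.
12 is a 4n count (n = 3), so the planar conjugated ring is antiaromatic.

Antiaromatic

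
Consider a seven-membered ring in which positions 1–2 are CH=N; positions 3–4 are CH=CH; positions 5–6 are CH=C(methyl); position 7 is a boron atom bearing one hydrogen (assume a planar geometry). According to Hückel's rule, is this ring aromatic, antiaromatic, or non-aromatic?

All ring atoms are sp² and supply a p orbital to the ring (every atom in a ring double bond is sp² and brings one electron to the p orbital; the doubly-bonded nitrogens are pyridine-type — their lone pairs lie in the ring plane, leaving one electron in the p orbital; the boron has an empty p orbital); the conjugation is uninterrupted.
Adding the contributions, 3 × 2 = 6 from the double-bond units + 0 from the BH atom = 6.
6 = 4(1) + 2, which satisfies Hückel's 4n+2 rule.

Aromatic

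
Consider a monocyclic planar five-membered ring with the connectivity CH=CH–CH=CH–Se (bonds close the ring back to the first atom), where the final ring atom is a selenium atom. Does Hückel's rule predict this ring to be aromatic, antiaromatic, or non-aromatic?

Every ring atom contributes a p orbital perpendicular to the ring (each doubly-bonded ring atom is sp² with one p-orbital electron; the selenium donates one lone pair from its p orbital), so the π system is cyclic and fully conjugated.
Adding the contributions, 2 × 2 = 4 from the double-bond units + 2 from the Se atom = 6.
That gives a 4n+2 count (6, n = 1).
This is selenophene.

Aromatic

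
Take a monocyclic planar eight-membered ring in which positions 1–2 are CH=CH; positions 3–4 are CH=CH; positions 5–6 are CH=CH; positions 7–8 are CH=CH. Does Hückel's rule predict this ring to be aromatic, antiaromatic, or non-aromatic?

Antiaromatic

Check conjugation: every atom in a ring double bond is sp² and brings one electron to the p orbital — every position has a p orbital, so the cyclic π system is continuous.
Adding the contributions, 4 × 2 = 8 from the 4 double-bond units.
8 is a 4n count (n = 2), so the planar conjugated ring is antiaromatic.
(This ring is cyclooctatetraene.)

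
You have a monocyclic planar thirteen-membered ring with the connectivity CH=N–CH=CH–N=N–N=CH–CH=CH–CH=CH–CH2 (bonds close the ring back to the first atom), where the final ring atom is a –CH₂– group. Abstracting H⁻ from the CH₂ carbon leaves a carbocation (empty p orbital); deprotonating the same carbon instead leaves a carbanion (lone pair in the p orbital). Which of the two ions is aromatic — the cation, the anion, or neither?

In either ion the ring is fully conjugated: every atom, including the new sp² carbon, supplies a p orbital.
Cation: 6 × 2 + 0 = 12 π electrons → 4(3), antiaromatic.
Anion: 6 × 2 + 2 = 14 π electrons → 4(3)+2, aromatic.

The anion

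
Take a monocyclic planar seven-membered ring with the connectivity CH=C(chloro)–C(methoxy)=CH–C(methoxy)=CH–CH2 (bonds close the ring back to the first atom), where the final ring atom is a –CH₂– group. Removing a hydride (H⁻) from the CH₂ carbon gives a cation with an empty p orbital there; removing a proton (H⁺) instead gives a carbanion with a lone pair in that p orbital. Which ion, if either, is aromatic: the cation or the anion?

Both ions have a continuous loop of p orbitals — each ring atom is sp².
Cation: 3 × 2 + 0 = 6 π electrons → 4(1)+2, aromatic.
Anion: 3 × 2 + 2 = 8 π electrons → 4(2), antiaromatic.

The cation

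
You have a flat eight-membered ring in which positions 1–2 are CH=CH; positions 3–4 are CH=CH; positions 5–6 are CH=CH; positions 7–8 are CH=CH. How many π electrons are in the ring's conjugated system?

8

The p orbitals form a continuous loop: the double-bond atoms are sp², each contributing one p electron. The ring is fully conjugated.
Tallying contributions gives 4 × 2 = 8 from the 4 double-bond units.
(This ring is cyclooctatetraene.)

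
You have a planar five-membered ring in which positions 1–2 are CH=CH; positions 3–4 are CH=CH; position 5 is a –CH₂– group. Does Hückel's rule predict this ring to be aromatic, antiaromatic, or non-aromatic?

Non-aromatic

The CH2 position has four σ bonds — the tetrahedral CH₂ carbon is sp³ and has no p orbital in the ring π system — so the cyclic conjugation is interrupted.
Broken conjugation rules out both aromaticity and antiaromaticity.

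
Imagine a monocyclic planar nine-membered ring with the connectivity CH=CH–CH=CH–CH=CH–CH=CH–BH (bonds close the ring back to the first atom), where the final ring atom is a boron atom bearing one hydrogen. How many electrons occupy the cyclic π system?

The p orbitals form a continuous loop: the double-bond atoms are sp², each contributing one p electron; the boron has an empty p orbital. The ring is fully conjugated.
π-electron count: 4 × 2 = 8 from the double-bond units + 0 from the BH atom = 8.

8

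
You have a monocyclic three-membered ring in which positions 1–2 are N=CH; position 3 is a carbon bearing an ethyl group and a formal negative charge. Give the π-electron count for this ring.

4

Every ring atom contributes a p orbital perpendicular to the ring (every atom in a ring double bond is sp² and brings one electron to the p orbital; each sp² =N– keeps its lone pair in-plane and puts one electron into the π system; the carbanion's lone pair occupies the p orbital), so the π system is cyclic and fully conjugated.
π-electron count: 1 × 2 = 2 from the double-bond unit + 2 from the C(ethyl)(-) atom = 4.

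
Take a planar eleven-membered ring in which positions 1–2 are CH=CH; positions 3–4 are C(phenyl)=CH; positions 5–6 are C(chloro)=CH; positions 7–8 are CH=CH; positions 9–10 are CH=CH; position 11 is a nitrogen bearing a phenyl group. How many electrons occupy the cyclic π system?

Check conjugation: each doubly-bonded ring atom is sp² with one p-orbital electron; the pyrrole-type nitrogen donates its lone pair from the p orbital — every position has a p orbital, so the cyclic π system is continuous.
Adding the contributions, 5 × 2 = 10 from the double-bond units + 2 from the N(phenyl) atom = 12.

12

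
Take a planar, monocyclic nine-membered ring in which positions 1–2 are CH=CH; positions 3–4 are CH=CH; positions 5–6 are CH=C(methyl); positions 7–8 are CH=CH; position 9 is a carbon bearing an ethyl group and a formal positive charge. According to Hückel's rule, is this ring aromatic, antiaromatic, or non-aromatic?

Antiaromatic

All ring atoms are sp² and supply a p orbital to the ring (the double-bond atoms are sp², each contributing one p electron; the carbocation has an empty p orbital); the conjugation is uninterrupted.
Counting π electrons: 4 × 2 = 8 from the double-bond units + 0 from the C(ethyl)(+) atom = 8.
8 = 4(2); a planar, fully conjugated 4n system is antiaromatic.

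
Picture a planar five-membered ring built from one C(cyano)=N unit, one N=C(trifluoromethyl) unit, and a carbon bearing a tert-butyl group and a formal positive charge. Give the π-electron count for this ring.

4

All ring atoms are sp² and supply a p orbital to the ring (each doubly-bonded ring atom is sp² with one p-orbital electron; each sp² =N– keeps its lone pair in-plane and puts one electron into the π system; the carbocation has an empty p orbital); the conjugation is uninterrupted.
Counting π electrons: 2 × 2 = 4 from the double-bond units + 0 from the C(tert-butyl)(+) atom = 4.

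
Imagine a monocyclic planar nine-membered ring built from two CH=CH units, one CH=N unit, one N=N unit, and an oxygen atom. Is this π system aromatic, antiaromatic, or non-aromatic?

Aromatic

All ring atoms are sp² and supply a p orbital to the ring (every atom in a ring double bond is sp² and brings one electron to the p orbital; each =N– nitrogen is pyridine-type (lone pair in the sp² plane, one electron in the p orbital); the oxygen donates one lone pair from its p orbital); the conjugation is uninterrupted.
Counting π electrons: 4 × 2 = 8 from the double-bond units + 2 from the O atom = 10.
10 = 4(2) + 2, which satisfies Hückel's 4n+2 rule.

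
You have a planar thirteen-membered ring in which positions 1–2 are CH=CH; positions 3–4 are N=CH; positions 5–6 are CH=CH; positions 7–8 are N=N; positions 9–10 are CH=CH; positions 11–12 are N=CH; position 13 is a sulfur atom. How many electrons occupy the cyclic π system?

Every ring atom contributes a p orbital perpendicular to the ring (every atom in a ring double bond is sp² and brings one electron to the p orbital; the doubly-bonded nitrogens are pyridine-type — their lone pairs lie in the ring plane, leaving one electron in the p orbital; the sulfur donates one lone pair from its p orbital), so the π system is cyclic and fully conjugated.
Tallying contributions gives 6 × 2 = 12 from the double-bond units + 2 from the S atom = 14.

14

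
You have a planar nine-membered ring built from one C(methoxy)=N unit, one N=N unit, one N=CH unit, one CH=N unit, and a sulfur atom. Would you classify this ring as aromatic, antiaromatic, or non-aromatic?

The p orbitals form a continuous loop: every atom in a ring double bond is sp² and brings one electron to the p orbital; each =N– nitrogen is pyridine-type (lone pair in the sp² plane, one electron in the p orbital); the sulfur donates one lone pair from its p orbital. The ring is fully conjugated.
Adding the contributions, 4 × 2 = 8 from the double-bond units + 2 from the S atom = 10.
10 = 4(2) + 2, which satisfies Hückel's 4n+2 rule.

Aromatic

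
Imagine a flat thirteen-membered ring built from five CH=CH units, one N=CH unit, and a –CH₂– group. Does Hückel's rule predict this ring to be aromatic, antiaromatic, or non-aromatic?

Non-aromatic

The CH2 position has four σ bonds — the tetrahedral CH₂ carbon is sp³ and has no p orbital in the ring π system — so the cyclic conjugation is interrupted.
Without a continuous loop of overlapping p orbitals the Hückel electron count never comes into play.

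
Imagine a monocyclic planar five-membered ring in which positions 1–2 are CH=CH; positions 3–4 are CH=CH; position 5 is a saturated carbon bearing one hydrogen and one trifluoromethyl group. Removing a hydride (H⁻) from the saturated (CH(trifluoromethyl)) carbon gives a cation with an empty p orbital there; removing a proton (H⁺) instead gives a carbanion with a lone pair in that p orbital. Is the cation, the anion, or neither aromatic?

The anion

In either ion the ring is fully conjugated: every atom, including the new sp² carbon, supplies a p orbital.
Cation: 2 × 2 + 0 = 4 π electrons → 4(1), antiaromatic.
Anion: 2 × 2 + 2 = 6 π electrons → 4(1)+2, aromatic.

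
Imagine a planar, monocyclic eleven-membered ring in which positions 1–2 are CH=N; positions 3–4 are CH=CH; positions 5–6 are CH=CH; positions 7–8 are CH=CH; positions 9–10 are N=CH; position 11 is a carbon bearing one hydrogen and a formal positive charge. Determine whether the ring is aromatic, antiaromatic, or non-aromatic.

Aromatic

All ring atoms are sp² and supply a p orbital to the ring (each doubly-bonded ring atom is sp² with one p-orbital electron; each sp² =N– keeps its lone pair in-plane and puts one electron into the π system; the carbocation has an empty p orbital); the conjugation is uninterrupted.
Adding the contributions, 5 × 2 = 10 from the double-bond units + 0 from the CH(+) atom = 10.
That gives a 4n+2 count (10, n = 2).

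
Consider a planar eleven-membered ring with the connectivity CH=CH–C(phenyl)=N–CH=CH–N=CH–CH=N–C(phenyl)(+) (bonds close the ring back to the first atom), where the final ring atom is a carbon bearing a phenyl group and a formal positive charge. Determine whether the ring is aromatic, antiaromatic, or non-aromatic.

Every ring atom contributes a p orbital perpendicular to the ring (the double-bond atoms are sp², each contributing one p electron; each sp² =N– keeps its lone pair in-plane and puts one electron into the π system; the carbocation has an empty p orbital), so the π system is cyclic and fully conjugated.
Counting π electrons: 5 × 2 = 10 from the double-bond units + 0 from the C(phenyl)(+) atom = 10.
Since 10 = 4·2 + 2, the ring meets the 4n+2 criterion.

Aromatic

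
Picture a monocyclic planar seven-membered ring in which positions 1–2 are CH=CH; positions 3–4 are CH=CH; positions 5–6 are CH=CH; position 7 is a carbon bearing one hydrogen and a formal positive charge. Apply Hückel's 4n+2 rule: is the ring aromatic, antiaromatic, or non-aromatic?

Check conjugation: each doubly-bonded ring atom is sp² with one p-orbital electron; the carbocation has an empty p orbital — every position has a p orbital, so the cyclic π system is continuous.
Tallying contributions gives 3 × 2 = 6 from the double-bond units + 0 from the CH(+) atom = 6.
That gives a 4n+2 count (6, n = 1).
(This ring is the tropylium cation.)

Aromatic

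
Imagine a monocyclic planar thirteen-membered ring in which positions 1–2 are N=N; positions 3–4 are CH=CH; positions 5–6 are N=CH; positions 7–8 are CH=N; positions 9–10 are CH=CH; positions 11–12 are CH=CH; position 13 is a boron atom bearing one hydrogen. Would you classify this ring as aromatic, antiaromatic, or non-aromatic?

Check conjugation: every atom in a ring double bond is sp² and brings one electron to the p orbital; the doubly-bonded nitrogens are pyridine-type — their lone pairs lie in the ring plane, leaving one electron in the p orbital; the boron has an empty p orbital — every position has a p orbital, so the cyclic π system is continuous.
Adding the contributions, 6 × 2 = 12 from the double-bond units + 0 from the BH atom = 12.
With 12 = 4·3 π electrons, Hückel's rule classifies the planar ring as antiaromatic.

Antiaromatic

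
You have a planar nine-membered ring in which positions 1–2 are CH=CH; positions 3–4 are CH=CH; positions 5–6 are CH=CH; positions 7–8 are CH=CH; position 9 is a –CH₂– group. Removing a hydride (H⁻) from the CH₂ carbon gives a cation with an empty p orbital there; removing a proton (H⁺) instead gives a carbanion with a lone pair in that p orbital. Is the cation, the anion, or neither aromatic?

The anion

Once that carbon is sp², every ring atom has a p orbital and both ions are fully conjugated.
Cation: 4 × 2 + 0 = 8 π electrons → 4(2), antiaromatic.
Anion: 4 × 2 + 2 = 10 π electrons → 4(2)+2, aromatic.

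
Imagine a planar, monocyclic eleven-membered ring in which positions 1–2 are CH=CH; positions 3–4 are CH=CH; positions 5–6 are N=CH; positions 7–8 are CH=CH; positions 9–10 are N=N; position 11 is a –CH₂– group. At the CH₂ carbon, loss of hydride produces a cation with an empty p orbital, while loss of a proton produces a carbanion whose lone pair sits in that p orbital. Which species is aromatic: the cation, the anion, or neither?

In either ion the ring is fully conjugated: every atom, including the new sp² carbon, supplies a p orbital.
Cation: 5 × 2 + 0 = 10 π electrons → 4(2)+2, aromatic.
Anion: 5 × 2 + 2 = 12 π electrons → 4(3), antiaromatic.

The cation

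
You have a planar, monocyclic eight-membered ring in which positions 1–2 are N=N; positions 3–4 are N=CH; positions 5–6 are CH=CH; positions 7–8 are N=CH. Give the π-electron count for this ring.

8

The p orbitals form a continuous loop: each doubly-bonded ring atom is sp² with one p-orbital electron; the doubly-bonded nitrogens are pyridine-type — their lone pairs lie in the ring plane, leaving one electron in the p orbital. The ring is fully conjugated.
Tallying contributions gives 4 × 2 = 8 from the 4 double-bond units.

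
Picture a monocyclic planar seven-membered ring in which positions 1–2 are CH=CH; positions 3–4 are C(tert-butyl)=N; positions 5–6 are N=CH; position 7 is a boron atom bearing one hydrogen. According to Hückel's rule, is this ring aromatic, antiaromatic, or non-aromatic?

Every ring atom contributes a p orbital perpendicular to the ring (the double-bond atoms are sp², each contributing one p electron; each sp² =N– keeps its lone pair in-plane and puts one electron into the π system; the boron has an empty p orbital), so the π system is cyclic and fully conjugated.
Adding the contributions, 3 × 2 = 6 from the double-bond units + 0 from the BH atom = 6.
That gives a 4n+2 count (6, n = 1).

Aromatic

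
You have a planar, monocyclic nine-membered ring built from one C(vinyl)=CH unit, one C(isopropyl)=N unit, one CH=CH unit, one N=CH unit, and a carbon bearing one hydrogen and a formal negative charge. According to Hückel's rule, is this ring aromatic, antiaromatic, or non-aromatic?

Aromatic

All ring atoms are sp² and supply a p orbital to the ring (each doubly-bonded ring atom is sp² with one p-orbital electron; each sp² =N– keeps its lone pair in-plane and puts one electron into the π system; the carbanion's lone pair occupies the p orbital); the conjugation is uninterrupted.
π-electron count: 4 × 2 = 8 from the double-bond units + 2 from the CH(-) atom = 10.
10 = 4(2) + 2, which satisfies Hückel's 4n+2 rule.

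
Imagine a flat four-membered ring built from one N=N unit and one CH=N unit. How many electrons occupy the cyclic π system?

Check conjugation: the double-bond atoms are sp², each contributing one p electron; each =N– nitrogen is pyridine-type (lone pair in the sp² plane, one electron in the p orbital) — every position has a p orbital, so the cyclic π system is continuous.
π-electron count: 2 × 2 = 4 from the 2 double-bond units.

4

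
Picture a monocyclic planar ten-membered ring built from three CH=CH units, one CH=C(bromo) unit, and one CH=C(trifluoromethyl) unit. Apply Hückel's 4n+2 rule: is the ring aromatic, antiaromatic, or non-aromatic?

Every ring atom contributes a p orbital perpendicular to the ring (each doubly-bonded ring atom is sp² with one p-orbital electron), so the π system is cyclic and fully conjugated.
Counting π electrons: 5 × 2 = 10 from the 5 double-bond units.
That gives a 4n+2 count (10, n = 2).

Aromatic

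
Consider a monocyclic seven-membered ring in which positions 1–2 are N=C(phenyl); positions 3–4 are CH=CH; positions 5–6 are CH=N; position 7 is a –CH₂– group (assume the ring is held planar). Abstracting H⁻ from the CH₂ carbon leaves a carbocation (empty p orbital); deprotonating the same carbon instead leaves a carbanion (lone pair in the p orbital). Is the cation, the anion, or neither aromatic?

In both ions every ring atom is sp² and contributes a p orbital, so both rings are fully conjugated.
Cation: 3 × 2 + 0 = 6 π electrons → 4(1)+2, aromatic.
Anion: 3 × 2 + 2 = 8 π electrons → 4(2), antiaromatic.

The cation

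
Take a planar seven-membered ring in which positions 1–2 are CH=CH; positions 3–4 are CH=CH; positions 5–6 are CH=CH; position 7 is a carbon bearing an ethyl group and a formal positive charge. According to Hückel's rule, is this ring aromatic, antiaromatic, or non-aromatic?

Aromatic

The p orbitals form a continuous loop: each doubly-bonded ring atom is sp² with one p-orbital electron; the carbocation has an empty p orbital. The ring is fully conjugated.
Counting π electrons: 3 × 2 = 6 from the double-bond units + 0 from the C(ethyl)(+) atom = 6.
With 6 π electrons (n = 1), the Hückel 4n+2 condition holds.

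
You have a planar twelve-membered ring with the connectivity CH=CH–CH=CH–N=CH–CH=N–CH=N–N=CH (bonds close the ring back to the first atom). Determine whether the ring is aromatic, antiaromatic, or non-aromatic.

All ring atoms are sp² and supply a p orbital to the ring (the double-bond atoms are sp², each contributing one p electron; each =N– nitrogen is pyridine-type (lone pair in the sp² plane, one electron in the p orbital)); the conjugation is uninterrupted.
Tallying contributions gives 6 × 2 = 12 from the 6 double-bond units.
With 12 = 4·3 π electrons, Hückel's rule classifies the planar ring as antiaromatic.

Antiaromatic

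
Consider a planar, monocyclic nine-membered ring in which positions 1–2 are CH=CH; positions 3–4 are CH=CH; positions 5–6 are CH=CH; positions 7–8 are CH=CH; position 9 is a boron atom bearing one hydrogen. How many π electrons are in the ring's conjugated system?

8

The p orbitals form a continuous loop: each doubly-bonded ring atom is sp² with one p-orbital electron; the boron has an empty p orbital. The ring is fully conjugated.
Tallying contributions gives 4 × 2 = 8 from the double-bond units + 0 from the BH atom = 8.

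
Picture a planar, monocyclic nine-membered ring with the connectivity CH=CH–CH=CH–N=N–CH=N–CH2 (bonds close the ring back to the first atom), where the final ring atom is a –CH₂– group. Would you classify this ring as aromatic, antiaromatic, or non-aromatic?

Non-aromatic

The CH2 carbon is saturated: the tetrahedral CH₂ carbon is sp³ and has no p orbital in the ring π system. Conjugation is not continuous around the ring.
Broken conjugation rules out both aromaticity and antiaromaticity.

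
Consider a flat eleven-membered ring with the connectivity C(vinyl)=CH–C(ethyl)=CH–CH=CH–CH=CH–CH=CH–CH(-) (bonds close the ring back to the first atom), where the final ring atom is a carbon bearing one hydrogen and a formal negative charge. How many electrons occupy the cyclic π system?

12

Check conjugation: every atom in a ring double bond is sp² and brings one electron to the p orbital; the carbanion's lone pair occupies the p orbital — every position has a p orbital, so the cyclic π system is continuous.
Tallying contributions gives 5 × 2 = 10 from the double-bond units + 2 from the CH(-) atom = 12.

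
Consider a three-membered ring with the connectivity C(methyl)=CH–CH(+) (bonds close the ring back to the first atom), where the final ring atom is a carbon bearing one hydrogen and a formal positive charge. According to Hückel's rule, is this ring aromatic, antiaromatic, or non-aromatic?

Check conjugation: each doubly-bonded ring atom is sp² with one p-orbital electron; the carbocation has an empty p orbital — every position has a p orbital, so the cyclic π system is continuous.
Tallying contributions gives 1 × 2 = 2 from the double-bond unit + 0 from the CH(+) atom = 2.
With 2 π electrons (n = 0), the Hückel 4n+2 condition holds.

Aromatic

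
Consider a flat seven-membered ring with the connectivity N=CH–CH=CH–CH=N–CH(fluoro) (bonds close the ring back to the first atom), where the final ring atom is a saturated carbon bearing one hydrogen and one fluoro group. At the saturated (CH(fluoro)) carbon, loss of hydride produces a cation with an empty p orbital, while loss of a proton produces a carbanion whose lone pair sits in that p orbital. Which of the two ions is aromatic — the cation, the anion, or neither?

The cation

In either ion the ring is fully conjugated: every atom, including the new sp² carbon, supplies a p orbital.
Cation: 3 × 2 + 0 = 6 π electrons → 4(1)+2, aromatic.
Anion: 3 × 2 + 2 = 8 π electrons → 4(2), antiaromatic.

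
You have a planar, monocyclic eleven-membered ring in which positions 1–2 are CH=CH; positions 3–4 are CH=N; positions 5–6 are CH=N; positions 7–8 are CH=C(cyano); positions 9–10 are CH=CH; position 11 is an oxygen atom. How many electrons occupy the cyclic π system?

The p orbitals form a continuous loop: each doubly-bonded ring atom is sp² with one p-orbital electron; the doubly-bonded nitrogens are pyridine-type — their lone pairs lie in the ring plane, leaving one electron in the p orbital; the oxygen donates one lone pair from its p orbital. The ring is fully conjugated.
π-electron count: 5 × 2 = 10 from the double-bond units + 2 from the O atom = 12.

12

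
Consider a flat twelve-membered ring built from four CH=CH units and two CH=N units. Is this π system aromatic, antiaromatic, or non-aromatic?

Antiaromatic

All ring atoms are sp² and supply a p orbital to the ring (every atom in a ring double bond is sp² and brings one electron to the p orbital; each sp² =N– keeps its lone pair in-plane and puts one electron into the π system); the conjugation is uninterrupted.
Counting π electrons: 6 × 2 = 12 from the 6 double-bond units.
12 is a 4n count (n = 3), so the planar conjugated ring is antiaromatic.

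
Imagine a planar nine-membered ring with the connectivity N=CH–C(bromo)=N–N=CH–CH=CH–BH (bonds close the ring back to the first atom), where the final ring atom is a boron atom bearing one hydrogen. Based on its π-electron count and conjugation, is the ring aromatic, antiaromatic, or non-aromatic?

Antiaromatic

Every ring atom contributes a p orbital perpendicular to the ring (the double-bond atoms are sp², each contributing one p electron; each =N– nitrogen is pyridine-type (lone pair in the sp² plane, one electron in the p orbital); the boron has an empty p orbital), so the π system is cyclic and fully conjugated.
Counting π electrons: 4 × 2 = 8 from the double-bond units + 0 from the BH atom = 8.
8 = 4(2); a planar, fully conjugated 4n system is antiaromatic.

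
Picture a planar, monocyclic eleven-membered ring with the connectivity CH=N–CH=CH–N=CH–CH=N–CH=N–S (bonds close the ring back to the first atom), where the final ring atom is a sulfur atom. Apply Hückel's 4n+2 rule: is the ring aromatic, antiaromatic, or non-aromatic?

Antiaromatic

Check conjugation: the double-bond atoms are sp², each contributing one p electron; each sp² =N– keeps its lone pair in-plane and puts one electron into the π system; the sulfur donates one lone pair from its p orbital — every position has a p orbital, so the cyclic π system is continuous.
Adding the contributions, 5 × 2 = 10 from the double-bond units + 2 from the S atom = 12.
12 is a 4n count (n = 3), so the planar conjugated ring is antiaromatic.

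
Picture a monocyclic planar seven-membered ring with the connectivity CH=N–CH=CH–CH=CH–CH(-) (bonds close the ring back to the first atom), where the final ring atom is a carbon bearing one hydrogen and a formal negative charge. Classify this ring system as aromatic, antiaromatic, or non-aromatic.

Antiaromatic

All ring atoms are sp² and supply a p orbital to the ring (every atom in a ring double bond is sp² and brings one electron to the p orbital; each =N– nitrogen is pyridine-type (lone pair in the sp² plane, one electron in the p orbital); the carbanion's lone pair occupies the p orbital); the conjugation is uninterrupted.
Adding the contributions, 3 × 2 = 6 from the double-bond units + 2 from the CH(-) atom = 8.
A 4n π count (8, n = 2) in a planar conjugated ring means antiaromatic.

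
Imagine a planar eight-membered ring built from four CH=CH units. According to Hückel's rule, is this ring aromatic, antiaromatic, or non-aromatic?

Antiaromatic

All ring atoms are sp² and supply a p orbital to the ring (every atom in a ring double bond is sp² and brings one electron to the p orbital); the conjugation is uninterrupted.
Tallying contributions gives 4 × 2 = 8 from the 4 double-bond units.
8 = 4(2); a planar, fully conjugated 4n system is antiaromatic.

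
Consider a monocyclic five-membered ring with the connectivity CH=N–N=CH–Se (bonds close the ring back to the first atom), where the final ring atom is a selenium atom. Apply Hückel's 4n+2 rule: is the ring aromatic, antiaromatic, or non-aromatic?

Aromatic

All ring atoms are sp² and supply a p orbital to the ring (every atom in a ring double bond is sp² and brings one electron to the p orbital; each =N– nitrogen is pyridine-type (lone pair in the sp² plane, one electron in the p orbital); the selenium donates one lone pair from its p orbital); the conjugation is uninterrupted.
π-electron count: 2 × 2 = 4 from the double-bond units + 2 from the Se atom = 6.
Since 6 = 4·1 + 2, the ring meets the 4n+2 criterion.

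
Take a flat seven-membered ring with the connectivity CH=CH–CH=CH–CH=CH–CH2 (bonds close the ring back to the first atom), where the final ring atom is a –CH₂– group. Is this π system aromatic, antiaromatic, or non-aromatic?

Non-aromatic

Because the tetrahedral CH₂ carbon is sp³ and has no p orbital in the ring π system at the CH2 position, the π system cannot extend all the way around the ring.
Hückel's rule only applies to fully conjugated rings, so this one is simply non-aromatic.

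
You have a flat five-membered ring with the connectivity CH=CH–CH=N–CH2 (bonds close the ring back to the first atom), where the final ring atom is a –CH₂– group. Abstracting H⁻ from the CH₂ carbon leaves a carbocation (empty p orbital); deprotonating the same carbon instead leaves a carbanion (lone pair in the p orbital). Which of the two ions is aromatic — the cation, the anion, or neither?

In both ions every ring atom is sp² and contributes a p orbital, so both rings are fully conjugated.
Cation: 2 × 2 + 0 = 4 π electrons → 4(1), antiaromatic.
Anion: 2 × 2 + 2 = 6 π electrons → 4(1)+2, aromatic.

The anion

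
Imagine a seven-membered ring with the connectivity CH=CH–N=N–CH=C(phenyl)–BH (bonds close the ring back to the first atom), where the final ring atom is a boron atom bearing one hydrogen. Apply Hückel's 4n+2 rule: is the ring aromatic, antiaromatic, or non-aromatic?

The p orbitals form a continuous loop: the double-bond atoms are sp², each contributing one p electron; each sp² =N– keeps its lone pair in-plane and puts one electron into the π system; the boron has an empty p orbital. The ring is fully conjugated.
Adding the contributions, 3 × 2 = 6 from the double-bond units + 0 from the BH atom = 6.
With 6 π electrons (n = 1), the Hückel 4n+2 condition holds.

Aromatic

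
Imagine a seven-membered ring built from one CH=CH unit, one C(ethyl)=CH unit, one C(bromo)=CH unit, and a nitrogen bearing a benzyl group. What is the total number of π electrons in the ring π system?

8

Every ring atom contributes a p orbital perpendicular to the ring (every atom in a ring double bond is sp² and brings one electron to the p orbital; the pyrrole-type nitrogen donates its lone pair from the p orbital), so the π system is cyclic and fully conjugated.
π-electron count: 3 × 2 = 6 from the double-bond units + 2 from the N(benzyl) atom = 8.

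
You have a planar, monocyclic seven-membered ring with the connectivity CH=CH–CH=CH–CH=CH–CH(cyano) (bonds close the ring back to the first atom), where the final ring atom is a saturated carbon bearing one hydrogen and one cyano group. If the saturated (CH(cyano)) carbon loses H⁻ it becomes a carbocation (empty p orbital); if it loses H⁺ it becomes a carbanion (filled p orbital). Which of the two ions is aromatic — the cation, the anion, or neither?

Once that carbon is sp², every ring atom has a p orbital and both ions are fully conjugated.
Cation: 3 × 2 + 0 = 6 π electrons → 4(1)+2, aromatic.
Anion: 3 × 2 + 2 = 8 π electrons → 4(2), antiaromatic.

The cation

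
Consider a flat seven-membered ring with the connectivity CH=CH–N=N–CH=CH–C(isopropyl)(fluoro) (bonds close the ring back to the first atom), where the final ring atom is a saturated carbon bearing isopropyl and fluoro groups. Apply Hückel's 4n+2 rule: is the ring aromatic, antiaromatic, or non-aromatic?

Non-aromatic

The C(isopropyl)(fluoro) position has four σ bonds — that saturated carbon is sp³ and has no p orbital in the ring π system — so the cyclic conjugation is interrupted.
Broken conjugation rules out both aromaticity and antiaromaticity.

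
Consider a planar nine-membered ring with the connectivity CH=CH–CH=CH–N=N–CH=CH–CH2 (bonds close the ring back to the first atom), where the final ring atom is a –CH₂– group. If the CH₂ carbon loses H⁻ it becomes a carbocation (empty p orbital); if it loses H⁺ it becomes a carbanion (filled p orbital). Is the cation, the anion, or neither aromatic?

The anion

Once that carbon is sp², every ring atom has a p orbital and both ions are fully conjugated.
Cation: 4 × 2 + 0 = 8 π electrons → 4(2), antiaromatic.
Anion: 4 × 2 + 2 = 10 π electrons → 4(2)+2, aromatic.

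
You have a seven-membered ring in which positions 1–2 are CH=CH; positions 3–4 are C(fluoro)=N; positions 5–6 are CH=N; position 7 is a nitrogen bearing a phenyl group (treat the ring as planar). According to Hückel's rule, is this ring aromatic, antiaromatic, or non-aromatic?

Antiaromatic

Every ring atom contributes a p orbital perpendicular to the ring (every atom in a ring double bond is sp² and brings one electron to the p orbital; the doubly-bonded nitrogens are pyridine-type — their lone pairs lie in the ring plane, leaving one electron in the p orbital; the pyrrole-type nitrogen donates its lone pair from the p orbital), so the π system is cyclic and fully conjugated.
Adding the contributions, 3 × 2 = 6 from the double-bond units + 2 from the N(phenyl) atom = 8.
8 = 4(2); a planar, fully conjugated 4n system is antiaromatic.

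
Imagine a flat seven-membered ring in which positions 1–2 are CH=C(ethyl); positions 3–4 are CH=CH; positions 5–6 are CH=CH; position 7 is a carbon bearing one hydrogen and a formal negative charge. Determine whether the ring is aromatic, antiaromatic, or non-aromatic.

Antiaromatic

Check conjugation: every atom in a ring double bond is sp² and brings one electron to the p orbital; the carbanion's lone pair occupies the p orbital — every position has a p orbital, so the cyclic π system is continuous.
Counting π electrons: 3 × 2 = 6 from the double-bond units + 2 from the CH(-) atom = 8.
With 8 = 4·2 π electrons, Hückel's rule classifies the planar ring as antiaromatic.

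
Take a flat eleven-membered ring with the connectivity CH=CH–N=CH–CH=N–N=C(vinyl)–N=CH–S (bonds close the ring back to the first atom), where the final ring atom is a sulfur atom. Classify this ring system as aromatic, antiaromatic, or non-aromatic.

The p orbitals form a continuous loop: each doubly-bonded ring atom is sp² with one p-orbital electron; the doubly-bonded nitrogens are pyridine-type — their lone pairs lie in the ring plane, leaving one electron in the p orbital; the sulfur donates one lone pair from its p orbital. The ring is fully conjugated.
π-electron count: 5 × 2 = 10 from the double-bond units + 2 from the S atom = 12.
12 = 4(3); a planar, fully conjugated 4n system is antiaromatic.

Antiaromatic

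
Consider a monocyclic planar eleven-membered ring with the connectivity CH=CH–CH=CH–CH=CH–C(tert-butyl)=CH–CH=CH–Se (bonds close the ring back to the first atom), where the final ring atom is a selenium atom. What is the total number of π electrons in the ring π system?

The p orbitals form a continuous loop: the double-bond atoms are sp², each contributing one p electron; the selenium donates one lone pair from its p orbital. The ring is fully conjugated.
Adding the contributions, 5 × 2 = 10 from the double-bond units + 2 from the Se atom = 12.

12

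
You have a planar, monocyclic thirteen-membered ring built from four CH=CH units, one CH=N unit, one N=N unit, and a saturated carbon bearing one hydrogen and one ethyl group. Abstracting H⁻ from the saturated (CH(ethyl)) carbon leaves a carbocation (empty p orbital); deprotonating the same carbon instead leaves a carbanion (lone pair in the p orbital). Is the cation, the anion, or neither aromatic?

The anion

In either ion the ring is fully conjugated: every atom, including the new sp² carbon, supplies a p orbital.
Cation: 6 × 2 + 0 = 12 π electrons → 4(3), antiaromatic.
Anion: 6 × 2 + 2 = 14 π electrons → 4(3)+2, aromatic.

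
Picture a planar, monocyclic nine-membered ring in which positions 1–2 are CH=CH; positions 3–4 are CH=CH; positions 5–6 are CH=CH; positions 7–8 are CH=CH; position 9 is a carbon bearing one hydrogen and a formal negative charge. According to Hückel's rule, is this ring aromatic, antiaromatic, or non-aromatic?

The p orbitals form a continuous loop: every atom in a ring double bond is sp² and brings one electron to the p orbital; the carbanion's lone pair occupies the p orbital. The ring is fully conjugated.
Counting π electrons: 4 × 2 = 8 from the double-bond units + 2 from the CH(-) atom = 10.
10 = 4(2) + 2, which satisfies Hückel's 4n+2 rule.

Aromatic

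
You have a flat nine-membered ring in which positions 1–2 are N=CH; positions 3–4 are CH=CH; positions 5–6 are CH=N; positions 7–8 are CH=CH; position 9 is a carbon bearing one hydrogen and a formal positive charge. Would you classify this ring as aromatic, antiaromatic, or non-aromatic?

Antiaromatic

All ring atoms are sp² and supply a p orbital to the ring (each doubly-bonded ring atom is sp² with one p-orbital electron; each sp² =N– keeps its lone pair in-plane and puts one electron into the π system; the carbocation has an empty p orbital); the conjugation is uninterrupted.
π-electron count: 4 × 2 = 8 from the double-bond units + 0 from the CH(+) atom = 8.
8 = 4(2); a planar, fully conjugated 4n system is antiaromatic.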